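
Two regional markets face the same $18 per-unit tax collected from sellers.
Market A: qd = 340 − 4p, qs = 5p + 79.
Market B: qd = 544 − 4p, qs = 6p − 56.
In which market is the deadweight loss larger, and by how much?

Market B, by $28.8.

Market A: pre-tax p* = $29, q* = 224; post-tax q = 184; deadweight loss = $360.
Market B: pre-tax p* = $60, q* = 304; post-tax q = 260.8; deadweight loss = $388.8.
Difference: $360 vs $388.8 → market B is larger by $28.8.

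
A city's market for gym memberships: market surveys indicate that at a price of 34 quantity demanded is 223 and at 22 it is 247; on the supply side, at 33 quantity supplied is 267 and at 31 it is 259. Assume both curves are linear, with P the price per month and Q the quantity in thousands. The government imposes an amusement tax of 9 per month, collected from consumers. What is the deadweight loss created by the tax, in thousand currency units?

Deadweight loss = 54 thousand.

Demand slope: (247 − 223)/(22 − 34) = -2, so Qd = 291 − 2P.
Supply slope: (259 − 267)/(31 − 33) = 4, so Qs = 4P + 135.
Before the tax: set 291 − 2P = 4P + 135 → P* = 26, Q* = 239.
With the tax collected from consumers, demand (in seller-price terms) shifts: Qd = 291 − 2(P + 9).
New equilibrium: consumers pay 32, sellers receive 23, Q = 227. (Wedge: Pb − Ps = 9.)
Quantity falls by |ΔQ| = |239 − 227| = 12.
DWL = ½ · t · |ΔQ| = ½ · 9 · 12 = 54.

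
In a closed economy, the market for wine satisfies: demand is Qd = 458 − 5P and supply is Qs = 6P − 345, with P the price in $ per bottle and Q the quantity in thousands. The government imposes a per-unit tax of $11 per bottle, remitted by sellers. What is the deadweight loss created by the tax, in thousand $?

Deadweight loss = $165 thousand.

Without the tax, 458 − 5P = 6P − 345 gives 11P = 803, so P* = $73 and Q* = 93.
With the tax collected from sellers, supply shifts: Qs = 6(P − 11) − 345.
Solving gives Q = 63 with consumers paying $79 and sellers receiving $68 (the $11 wedge).
Quantity falls by |ΔQ| = |93 − 63| = 30.
DWL = ½ · t · |ΔQ| = ½ · 11 · 30 = $165.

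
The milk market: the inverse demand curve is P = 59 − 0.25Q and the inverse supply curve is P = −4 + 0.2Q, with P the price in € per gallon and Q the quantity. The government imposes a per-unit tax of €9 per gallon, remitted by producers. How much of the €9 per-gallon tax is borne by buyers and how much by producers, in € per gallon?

Rewrite in direct form: Qd = 236 − 4P and Qs = 5P + 20.
Before the tax: set 236 − 4P = 5P + 20 → P* = €24, Q* = 140.
With the tax collected from producers, supply shifts: Qs = 5(P − 9) + 20.
Solving gives Q = 120 with buyers paying €29 and producers receiving €20 (the €9 wedge).
Burden on buyers: €5; on producers: €4. (They sum to €9.)

Buyers bear €5 per gallon; producers bear €4 per gallon.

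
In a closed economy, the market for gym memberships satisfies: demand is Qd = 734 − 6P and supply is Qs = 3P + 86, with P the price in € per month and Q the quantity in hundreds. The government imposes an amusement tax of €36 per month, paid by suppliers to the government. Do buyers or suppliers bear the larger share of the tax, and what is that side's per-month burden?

Suppliers bear the larger share: €24 per month.

Without the tax, 734 − 6P = 3P + 86 gives 9P = 648, so P* = €72 and Q* = 302.
With the tax collected from suppliers, supply shifts: Qs = 3(P − 36) + 86.
Solving gives Q = 230 with buyers paying €84 and suppliers receiving €48 (the €36 wedge).
Per-month burden: buyers €12, suppliers €24.
Suppliers take the larger share because supply is less price-elastic here (demand slope 6 vs supply slope 3).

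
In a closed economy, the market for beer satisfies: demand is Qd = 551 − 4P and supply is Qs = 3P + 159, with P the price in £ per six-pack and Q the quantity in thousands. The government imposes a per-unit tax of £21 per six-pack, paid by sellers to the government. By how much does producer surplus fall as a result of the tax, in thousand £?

Producer surplus falls by £3708 thousand.

Before the tax: set 551 − 4P = 3P + 159 → P* = £56, Q* = 327.
With the tax collected from sellers, supply shifts: Qs = 3(P − 21) + 159.
New equilibrium: consumers pay £65, sellers receive £44, Q = 291. (Wedge: Pb − Ps = 21.)
ΔPS is the trapezoid between Q = 291 and Q = 327 of height £12: ½ · (327 + 291) · 12 = £3708.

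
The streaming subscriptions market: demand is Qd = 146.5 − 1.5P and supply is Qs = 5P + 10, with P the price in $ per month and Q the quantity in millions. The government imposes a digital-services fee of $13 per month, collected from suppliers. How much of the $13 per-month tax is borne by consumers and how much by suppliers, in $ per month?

Consumers bear $10 per month; suppliers bear $3 per month.

Before the tax: set 146.5 − 1.5P = 5P + 10 → P* = $21, Q* = 115.
With the tax collected from suppliers, supply shifts: Qs = 5(P − 13) + 10.
Solving gives Q = 100 with consumers paying $31 and suppliers receiving $18 (the $13 wedge).
Burden on consumers: $10; on suppliers: $3. (They sum to $13.)
The less price-elastic side of the market bears the larger share of a per-unit tax.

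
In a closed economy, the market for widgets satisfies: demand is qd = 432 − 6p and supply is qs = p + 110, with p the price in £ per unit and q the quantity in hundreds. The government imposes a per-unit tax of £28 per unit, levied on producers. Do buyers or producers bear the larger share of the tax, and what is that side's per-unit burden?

Without the tax, 432 − 6p = p + 110 gives 7p = 322, so p* = £46 and q* = 156.
With the tax collected from producers, supply shifts: qs = (p − 28) + 110.
New equilibrium: buyers pay £50, producers receive £22, q = 132. (Wedge: pb − ps = 28.)
Per-unit burden: buyers £4, producers £24.
Producers take the larger share because supply is less price-elastic here (demand slope 6 vs supply slope 1).
The less price-elastic side of the market bears the larger share of a per-unit tax.

Producers bear the larger share: £24 per unit.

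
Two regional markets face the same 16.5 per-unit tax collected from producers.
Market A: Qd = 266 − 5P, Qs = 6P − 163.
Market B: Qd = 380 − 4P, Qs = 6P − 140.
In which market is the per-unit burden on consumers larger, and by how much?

Market B, by 0.9.

Market A: pre-tax P* = 39, Q* = 71; post-tax Q = 26; per-unit burden on consumers = 9.
Market B: pre-tax P* = 52, Q* = 172; post-tax Q = 132.4; per-unit burden on consumers = 9.9.
Difference: 9 vs 9.9 → market B is larger by 0.9.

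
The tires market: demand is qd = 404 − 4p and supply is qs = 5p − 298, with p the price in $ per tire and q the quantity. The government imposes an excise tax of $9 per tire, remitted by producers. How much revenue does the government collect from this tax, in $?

Before the tax: set 404 − 4p = 5p − 298 → p* = $78, q* = 92.
With the tax collected from producers, supply shifts: qs = 5(p − 9) − 298.
New equilibrium: buyers pay $83, producers receive $74, q = 72. (Wedge: pb − ps = 9.)
Revenue = t · Q = 9 · 72 = $648.

Tax revenue = $648.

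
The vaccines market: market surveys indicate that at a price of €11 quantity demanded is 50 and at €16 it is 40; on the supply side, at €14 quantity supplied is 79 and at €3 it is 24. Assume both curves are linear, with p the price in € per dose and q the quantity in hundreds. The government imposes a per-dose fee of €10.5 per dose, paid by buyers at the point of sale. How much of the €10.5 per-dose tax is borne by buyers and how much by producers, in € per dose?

Buyers bear €7.5 per dose; producers bear €3 per dose.

Demand slope: (40 − 50)/(16 − 11) = -2, so qd = 72 − 2p.
Supply slope: (24 − 79)/(3 − 14) = 5, so qs = 5p + 9.
Without the tax, 72 − 2p = 5p + 9 gives 7p = 63, so p* = €9 and q* = 54.
With the tax collected from buyers, demand (in seller-price terms) shifts: qd = 72 − 2(p + 10.5).
Solving gives q = 39 with buyers paying €16.5 and producers receiving €6 (the €10.5 wedge).
Burden on buyers: €7.5; on producers: €3. (They sum to €10.5.)
The less price-elastic side of the market bears the larger share of a per-unit tax.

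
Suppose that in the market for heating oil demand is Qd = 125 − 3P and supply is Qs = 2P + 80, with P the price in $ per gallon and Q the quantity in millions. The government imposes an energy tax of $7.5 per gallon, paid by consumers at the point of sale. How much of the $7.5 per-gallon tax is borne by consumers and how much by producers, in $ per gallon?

Before the tax: set 125 − 3P = 2P + 80 → P* = $9, Q* = 98.
With the tax collected from consumers, demand (in seller-price terms) shifts: Qd = 125 − 3(P + 7.5).
Solving gives Q = 89 with consumers paying $12 and producers receiving $4.5 (the $7.5 wedge).
Burden on consumers: $3; on producers: $4.5. (They sum to $7.5.)
The less price-elastic side of the market bears the larger share of a per-unit tax.

Consumers bear $3 per gallon; producers bear $4.5 per gallon.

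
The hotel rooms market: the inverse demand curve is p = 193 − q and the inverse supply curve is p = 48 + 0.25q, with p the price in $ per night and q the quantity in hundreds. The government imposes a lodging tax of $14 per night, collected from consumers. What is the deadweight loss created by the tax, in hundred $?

Deadweight loss = $78.4 hundred.

Rewrite in direct form: qd = 193 − p and qs = 4p − 192.
Without the tax, 193 − p = 4p − 192 gives 5p = 385, so p* = $77 and q* = 116.
With the tax collected from consumers, demand (in seller-price terms) shifts: qd = 193 − (p + 14).
New equilibrium: consumers pay $88.2, suppliers receive $74.2, q = 104.8. (Wedge: pb − ps = 14.)
Quantity falls by |ΔQ| = |116 − 104.8| = 11.2.
DWL = ½ · t · |ΔQ| = ½ · 14 · 11.2 = $78.4.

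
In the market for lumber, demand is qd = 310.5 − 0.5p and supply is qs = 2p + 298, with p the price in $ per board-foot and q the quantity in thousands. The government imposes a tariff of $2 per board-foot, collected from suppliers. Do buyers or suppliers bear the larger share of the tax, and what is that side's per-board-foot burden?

Before the tax: set 310.5 − 0.5p = 2p + 298 → p* = $5, q* = 308.
With the tax collected from suppliers, supply shifts: qs = 2(p − 2) + 298.
New equilibrium: buyers pay $6.6, suppliers receive $4.6, q = 307.2. (Wedge: pb − ps = 2.)
Per-board-foot burden: buyers $1.6, suppliers $0.4.
Buyers take the larger share because demand is less price-elastic here (demand slope 0.5 vs supply slope 2).
The less price-elastic side of the market bears the larger share of a per-unit tax.

Buyers bear the larger share: $1.6 per board-foot.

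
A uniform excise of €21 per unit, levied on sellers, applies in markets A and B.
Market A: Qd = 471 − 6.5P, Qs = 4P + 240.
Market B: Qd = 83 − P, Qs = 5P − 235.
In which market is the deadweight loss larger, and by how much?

Market A: pre-tax P* = €22, Q* = 328; post-tax Q = 276; deadweight loss = €546.
Market B: pre-tax P* = €53, Q* = 30; post-tax Q = 12.5; deadweight loss = €183.75.
Difference: €546 vs €183.75 → market A is larger by €362.25.

Market A, by €362.25.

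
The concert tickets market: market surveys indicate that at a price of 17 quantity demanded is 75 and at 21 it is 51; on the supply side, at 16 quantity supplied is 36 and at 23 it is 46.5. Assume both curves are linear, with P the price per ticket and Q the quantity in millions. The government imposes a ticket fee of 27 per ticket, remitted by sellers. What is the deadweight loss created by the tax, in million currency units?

Demand slope: (51 − 75)/(21 − 17) = -6, so Qd = 177 − 6P.
Supply slope: (46.5 − 36)/(23 − 16) = 1.5, so Qs = 1.5P + 12.
Before the tax: set 177 − 6P = 1.5P + 12 → P* = 22, Q* = 45.
With the tax collected from sellers, supply shifts: Qs = 1.5(P − 27) + 12.
New equilibrium: consumers pay 27.4, sellers receive 0.4, Q = 12.6. (Wedge: Pb − Ps = 27.)
Quantity falls by |ΔQ| = |45 − 12.6| = 32.4.
DWL = ½ · t · |ΔQ| = ½ · 27 · 32.4 = 437.4.

Deadweight loss = 437.4 million.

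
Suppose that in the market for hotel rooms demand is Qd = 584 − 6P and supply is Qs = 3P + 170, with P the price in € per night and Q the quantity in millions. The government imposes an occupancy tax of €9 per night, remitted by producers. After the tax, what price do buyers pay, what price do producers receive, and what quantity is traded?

Buyers pay €49; producers receive €40; quantity = 290.

Before the tax: set 584 − 6P = 3P + 170 → P* = €46, Q* = 308.
With the tax collected from producers, supply shifts: Qs = 3(P − 9) + 170.
Solving gives Q = 290 with buyers paying €49 and producers receiving €40 (the €9 wedge).
The less price-elastic side of the market bears the larger share of a per-unit tax.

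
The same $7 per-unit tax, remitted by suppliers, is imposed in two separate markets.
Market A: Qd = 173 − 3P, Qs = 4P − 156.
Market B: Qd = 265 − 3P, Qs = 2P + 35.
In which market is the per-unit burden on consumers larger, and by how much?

Market A, by $1.2.

Market A: pre-tax P* = $47, Q* = 32; post-tax Q = 20; per-unit burden on consumers = $4.
Market B: pre-tax P* = $46, Q* = 127; post-tax Q = 118.6; per-unit burden on consumers = $2.8.
Difference: $4 vs $2.8 → market A is larger by $1.2.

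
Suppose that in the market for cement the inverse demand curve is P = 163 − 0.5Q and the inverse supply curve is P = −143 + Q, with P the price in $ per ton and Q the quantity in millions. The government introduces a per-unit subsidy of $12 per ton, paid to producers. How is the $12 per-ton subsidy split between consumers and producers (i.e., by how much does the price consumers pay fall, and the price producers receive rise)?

Inverting to Q(P) form: Qd = 326 − 2P; Qs = P + 143.
Without the subsidy, 326 − 2P = P + 143 gives 3P = 183, so P* = $61 and Q* = 204.
With a per-unit subsidy paid to producers, each receives P + 12 per unit sold, so supply becomes Qs = (P + 12) + 143.
Solving gives Q = 212 with consumers paying $57 and producers receiving $69 (the $12 wedge).
Gain to consumers: $4; to producers: $8. (They sum to $12.)

Consumers gain $4 per ton; producers gain $8 per ton.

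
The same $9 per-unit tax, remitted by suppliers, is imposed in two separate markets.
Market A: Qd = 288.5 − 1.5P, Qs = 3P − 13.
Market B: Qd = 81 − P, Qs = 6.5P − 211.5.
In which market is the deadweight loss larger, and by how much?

Market A, by $5.4.

Market A: pre-tax P* = $67, Q* = 188; post-tax Q = 179; deadweight loss = $40.5.
Market B: pre-tax P* = $39, Q* = 42; post-tax Q = 34.2; deadweight loss = $35.1.
Difference: $40.5 vs $35.1 → market A is larger by $5.4.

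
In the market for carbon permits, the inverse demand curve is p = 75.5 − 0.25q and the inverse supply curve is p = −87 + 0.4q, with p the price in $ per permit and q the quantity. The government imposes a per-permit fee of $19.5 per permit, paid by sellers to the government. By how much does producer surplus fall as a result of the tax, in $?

Inverting to q(p) form: qd = 302 − 4p; qs = 2.5p + 217.5.
Before the tax: set 302 − 4p = 2.5p + 217.5 → p* = $13, q* = 250.
With the tax collected from sellers, supply shifts: qs = 2.5(p − 19.5) + 217.5.
Solving gives q = 220 with consumers paying $20.5 and sellers receiving $1 (the $19.5 wedge).
ΔPS is the trapezoid between Q = 220 and Q = 250 of height $12: ½ · (250 + 220) · 12 = $2820.

Producer surplus falls by $2820.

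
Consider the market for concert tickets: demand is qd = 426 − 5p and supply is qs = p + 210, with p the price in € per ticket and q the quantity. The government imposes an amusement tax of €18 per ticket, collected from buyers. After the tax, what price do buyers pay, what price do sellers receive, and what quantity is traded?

Before the tax: set 426 − 5p = p + 210 → p* = €36, q* = 246.
With the tax collected from buyers, demand (in seller-price terms) shifts: qd = 426 − 5(p + 18).
New equilibrium: buyers pay €39, sellers receive €21, q = 231. (Wedge: pb − ps = 18.)

Buyers pay €39; sellers receive €21; quantity = 231.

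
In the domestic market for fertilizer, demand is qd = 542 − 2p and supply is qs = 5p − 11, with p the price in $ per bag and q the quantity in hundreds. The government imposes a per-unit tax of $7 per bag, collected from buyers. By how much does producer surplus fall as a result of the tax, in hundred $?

Producer surplus falls by $758 hundred.

Before the tax: set 542 − 2p = 5p − 11 → p* = $79, q* = 384.
With the tax collected from buyers, demand (in seller-price terms) shifts: qd = 542 − 2(p + 7).
Solving gives q = 374 with buyers paying $84 and producers receiving $77 (the $7 wedge).
ΔPS is the trapezoid between Q = 374 and Q = 384 of height $2: ½ · (384 + 374) · 2 = $758.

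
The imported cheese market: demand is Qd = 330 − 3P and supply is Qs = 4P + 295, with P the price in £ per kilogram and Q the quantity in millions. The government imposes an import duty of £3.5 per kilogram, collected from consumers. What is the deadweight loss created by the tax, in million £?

Deadweight loss = £10.5 million.

Before the tax: set 330 − 3P = 4P + 295 → P* = £5, Q* = 315.
With the tax collected from consumers, demand (in seller-price terms) shifts: Qd = 330 − 3(P + 3.5).
New equilibrium: consumers pay £7, suppliers receive £3.5, Q = 309. (Wedge: Pb − Ps = 3.5.)
Quantity falls by |ΔQ| = |315 − 309| = 6.
DWL = ½ · t · |ΔQ| = ½ · 3.5 · 6 = £10.5.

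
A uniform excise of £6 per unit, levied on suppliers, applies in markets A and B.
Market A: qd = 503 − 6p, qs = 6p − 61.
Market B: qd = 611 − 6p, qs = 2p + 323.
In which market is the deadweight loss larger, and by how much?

Market A: pre-tax p* = £47, q* = 221; post-tax q = 203; deadweight loss = £54.
Market B: pre-tax p* = £36, q* = 395; post-tax q = 386; deadweight loss = £27.
Difference: £54 vs £27 → market A is larger by £27.

Market A, by £27.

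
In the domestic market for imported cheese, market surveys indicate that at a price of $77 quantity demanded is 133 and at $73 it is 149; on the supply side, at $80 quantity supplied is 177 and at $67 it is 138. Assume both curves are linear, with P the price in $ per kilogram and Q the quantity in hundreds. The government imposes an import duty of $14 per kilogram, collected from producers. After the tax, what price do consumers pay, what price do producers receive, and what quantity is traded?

Consumers pay $78; producers receive $64; quantity = 129.

Demand slope: (149 − 133)/(73 − 77) = -4, so Qd = 441 − 4P.
Supply slope: (138 − 177)/(67 − 80) = 3, so Qs = 3P − 63.
Without the tax, 441 − 4P = 3P − 63 gives 7P = 504, so P* = $72 and Q* = 153.
With the tax collected from producers, supply shifts: Qs = 3(P − 14) − 63.
Solving gives Q = 129 with consumers paying $78 and producers receiving $64 (the $14 wedge).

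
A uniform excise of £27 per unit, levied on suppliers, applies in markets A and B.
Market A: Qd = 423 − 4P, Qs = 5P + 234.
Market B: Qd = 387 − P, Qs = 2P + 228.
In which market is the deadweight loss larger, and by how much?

Market A, by £567.

Market A: pre-tax P* = £21, Q* = 339; post-tax Q = 279; deadweight loss = £810.
Market B: pre-tax P* = £53, Q* = 334; post-tax Q = 316; deadweight loss = £243.
Difference: £810 vs £243 → market A is larger by £567.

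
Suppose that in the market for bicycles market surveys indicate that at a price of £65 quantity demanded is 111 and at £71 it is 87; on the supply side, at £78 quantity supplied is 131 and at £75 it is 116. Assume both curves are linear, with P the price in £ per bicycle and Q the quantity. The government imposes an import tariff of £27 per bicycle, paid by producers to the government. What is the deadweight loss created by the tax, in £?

Deadweight loss = £810.

Demand slope: (87 − 111)/(71 − 65) = -4, so Qd = 371 − 4P.
Supply slope: (116 − 131)/(75 − 78) = 5, so Qs = 5P − 259.
Before the tax: set 371 − 4P = 5P − 259 → P* = £70, Q* = 91.
With the tax collected from producers, supply shifts: Qs = 5(P − 27) − 259.
New equilibrium: buyers pay £85, producers receive £58, Q = 31. (Wedge: Pb − Ps = 27.)
Quantity falls by |ΔQ| = |91 − 31| = 60.
DWL = ½ · t · |ΔQ| = ½ · 27 · 60 = £810.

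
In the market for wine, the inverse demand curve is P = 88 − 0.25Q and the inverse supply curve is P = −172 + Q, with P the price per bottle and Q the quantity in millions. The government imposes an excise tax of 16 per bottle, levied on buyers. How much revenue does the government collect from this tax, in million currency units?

Inverting to Q(P) form: Qd = 352 − 4P; Qs = P + 172.
Before the tax: set 352 − 4P = P + 172 → P* = 36, Q* = 208.
With the tax collected from buyers, demand (in seller-price terms) shifts: Qd = 352 − 4(P + 16).
New equilibrium: buyers pay 39.2, sellers receive 23.2, Q = 195.2. (Wedge: Pb − Ps = 16.)
Revenue = t · Q = 16 · 195.2 = 3123.2.

Tax revenue = 3123.2 million.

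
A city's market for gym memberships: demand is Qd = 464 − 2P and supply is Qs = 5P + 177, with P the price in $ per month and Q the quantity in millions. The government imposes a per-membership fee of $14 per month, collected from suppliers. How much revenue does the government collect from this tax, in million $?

Tax revenue = $5068 million.

Without the tax, 464 − 2P = 5P + 177 gives 7P = 287, so P* = $41 and Q* = 382.
With the tax collected from suppliers, supply shifts: Qs = 5(P − 14) + 177.
New equilibrium: buyers pay $51, suppliers receive $37, Q = 362. (Wedge: Pb − Ps = 14.)
Revenue = t · Q = 14 · 362 = $5068.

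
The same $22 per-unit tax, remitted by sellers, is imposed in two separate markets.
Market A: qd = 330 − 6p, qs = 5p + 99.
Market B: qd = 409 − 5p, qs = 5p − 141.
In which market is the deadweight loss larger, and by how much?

Market A, by $55.

Market A: pre-tax p* = $21, q* = 204; post-tax q = 144; deadweight loss = $660.
Market B: pre-tax p* = $55, q* = 134; post-tax q = 79; deadweight loss = $605.
Difference: $660 vs $605 → market A is larger by $55.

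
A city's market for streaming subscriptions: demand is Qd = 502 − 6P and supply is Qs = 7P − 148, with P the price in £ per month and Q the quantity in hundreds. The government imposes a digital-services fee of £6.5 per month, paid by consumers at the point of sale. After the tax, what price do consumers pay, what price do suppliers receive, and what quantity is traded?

Without the tax, 502 − 6P = 7P − 148 gives 13P = 650, so P* = £50 and Q* = 202.
With the tax collected from consumers, demand (in seller-price terms) shifts: Qd = 502 − 6(P + 6.5).
Solving gives Q = 181 with consumers paying £53.5 and suppliers receiving £47 (the £6.5 wedge).

Consumers pay £53.5; suppliers receive £47; quantity = 181.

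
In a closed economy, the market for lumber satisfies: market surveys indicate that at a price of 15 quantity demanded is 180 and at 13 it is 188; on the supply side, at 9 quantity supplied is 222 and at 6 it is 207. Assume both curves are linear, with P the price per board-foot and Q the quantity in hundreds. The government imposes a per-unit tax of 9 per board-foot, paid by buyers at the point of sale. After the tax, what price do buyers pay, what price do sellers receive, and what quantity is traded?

Demand slope: (188 − 180)/(13 − 15) = -4, so Qd = 240 − 4P.
Supply slope: (207 − 222)/(6 − 9) = 5, so Qs = 5P + 177.
Before the tax: set 240 − 4P = 5P + 177 → P* = 7, Q* = 212.
With the tax collected from buyers, demand (in seller-price terms) shifts: Qd = 240 − 4(P + 9).
Solving gives Q = 192 with buyers paying 12 and sellers receiving 3 (the 9 wedge).
The less price-elastic side of the market bears the larger share of a per-unit tax.

Buyers pay 12; sellers receive 3; quantity = 192.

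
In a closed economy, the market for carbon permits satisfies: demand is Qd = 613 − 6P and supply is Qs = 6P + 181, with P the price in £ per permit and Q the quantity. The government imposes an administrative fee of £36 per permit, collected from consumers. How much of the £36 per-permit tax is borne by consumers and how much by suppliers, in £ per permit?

Consumers bear £18 per permit; suppliers bear £18 per permit.

Without the tax, 613 − 6P = 6P + 181 gives 12P = 432, so P* = £36 and Q* = 397.
With the tax collected from consumers, demand (in seller-price terms) shifts: Qd = 613 − 6(P + 36).
New equilibrium: consumers pay £54, suppliers receive £18, Q = 289. (Wedge: Pb − Ps = 36.)
Burden on consumers: £18; on suppliers: £18. (They sum to £36.)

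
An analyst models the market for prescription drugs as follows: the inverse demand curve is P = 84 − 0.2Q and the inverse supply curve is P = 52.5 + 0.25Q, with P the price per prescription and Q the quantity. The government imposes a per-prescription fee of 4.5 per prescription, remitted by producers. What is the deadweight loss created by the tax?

Rewrite in direct form: Qd = 420 − 5P and Qs = 4P − 210.
Without the tax, 420 − 5P = 4P − 210 gives 9P = 630, so P* = 70 and Q* = 70.
With the tax collected from producers, supply shifts: Qs = 4(P − 4.5) − 210.
New equilibrium: consumers pay 72, producers receive 67.5, Q = 60. (Wedge: Pb − Ps = 4.5.)
Quantity falls by |ΔQ| = |70 − 60| = 10.
DWL = ½ · t · |ΔQ| = ½ · 4.5 · 10 = 22.5.

Deadweight loss = 22.5.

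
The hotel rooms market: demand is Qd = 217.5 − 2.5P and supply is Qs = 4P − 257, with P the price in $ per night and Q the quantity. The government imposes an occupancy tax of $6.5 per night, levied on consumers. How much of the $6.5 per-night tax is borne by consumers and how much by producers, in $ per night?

Before the tax: set 217.5 − 2.5P = 4P − 257 → P* = $73, Q* = 35.
With the tax collected from consumers, demand (in seller-price terms) shifts: Qd = 217.5 − 2.5(P + 6.5).
New equilibrium: consumers pay $77, producers receive $70.5, Q = 25. (Wedge: Pb − Ps = 6.5.)
Burden on consumers: $4; on producers: $2.5. (They sum to $6.5.)
The less price-elastic side of the market bears the larger share of a per-unit tax.

Consumers bear $4 per night; producers bear $2.5 per night.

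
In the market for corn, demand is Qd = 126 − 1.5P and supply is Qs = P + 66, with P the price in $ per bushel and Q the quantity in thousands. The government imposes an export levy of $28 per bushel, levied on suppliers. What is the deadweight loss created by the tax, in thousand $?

Deadweight loss = $235.2 thousand.

Without the tax, 126 − 1.5P = P + 66 gives 2.5P = 60, so P* = $24 and Q* = 90.
With the tax collected from suppliers, supply shifts: Qs = (P − 28) + 66.
Solving gives Q = 73.2 with buyers paying $35.2 and suppliers receiving $7.2 (the $28 wedge).
Quantity falls by |ΔQ| = |90 − 73.2| = 16.8.
DWL = ½ · t · |ΔQ| = ½ · 28 · 16.8 = $235.2.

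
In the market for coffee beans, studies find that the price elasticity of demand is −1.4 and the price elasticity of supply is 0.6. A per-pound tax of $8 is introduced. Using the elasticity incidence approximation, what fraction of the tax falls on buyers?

Buyers' share ≈ 0.3.

Incidence ratio: buyers' share ≈ εs / (εs + |εd|) = 0.6 / (0.6 + 1.4) = 0.3.
Supply is the less elastic side, so buyers bear the smaller share.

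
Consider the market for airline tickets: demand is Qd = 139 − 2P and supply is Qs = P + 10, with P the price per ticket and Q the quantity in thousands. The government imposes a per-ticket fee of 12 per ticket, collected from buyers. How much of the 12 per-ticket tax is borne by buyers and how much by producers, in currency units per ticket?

Before the tax: set 139 − 2P = P + 10 → P* = 43, Q* = 53.
With the tax collected from buyers, demand (in seller-price terms) shifts: Qd = 139 − 2(P + 12).
New equilibrium: buyers pay 47, producers receive 35, Q = 45. (Wedge: Pb − Ps = 12.)
Burden on buyers: 4; on producers: 8. (They sum to 12.)

Buyers bear 4 per ticket; producers bear 8 per ticket.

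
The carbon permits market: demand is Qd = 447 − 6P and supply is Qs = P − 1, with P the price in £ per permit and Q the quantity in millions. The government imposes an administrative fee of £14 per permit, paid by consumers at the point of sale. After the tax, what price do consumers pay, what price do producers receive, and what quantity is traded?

Without the tax, 447 − 6P = P − 1 gives 7P = 448, so P* = £64 and Q* = 63.
With the tax collected from consumers, demand (in seller-price terms) shifts: Qd = 447 − 6(P + 14).
New equilibrium: consumers pay £66, producers receive £52, Q = 51. (Wedge: Pb − Ps = 14.)
The less price-elastic side of the market bears the larger share of a per-unit tax.

Consumers pay £66; producers receive £52; quantity = 51.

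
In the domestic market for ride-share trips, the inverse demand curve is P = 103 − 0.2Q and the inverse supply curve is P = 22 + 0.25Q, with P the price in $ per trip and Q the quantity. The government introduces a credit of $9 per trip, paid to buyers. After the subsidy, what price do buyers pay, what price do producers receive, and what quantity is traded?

Buyers pay $63; producers receive $72; quantity = 200.

Inverting to Q(P) form: Qd = 515 − 5P; Qs = 4P − 88.
Without the subsidy, 515 − 5P = 4P − 88 gives 9P = 603, so P* = $67 and Q* = 180.
With a per-unit subsidy paid to buyers, each effectively pays P − 9, so demand becomes Qd = 515 − 5(P − 9).
New equilibrium: buyers pay $63, producers receive $72, Q = 200. (Wedge: Pb − Ps = −9.)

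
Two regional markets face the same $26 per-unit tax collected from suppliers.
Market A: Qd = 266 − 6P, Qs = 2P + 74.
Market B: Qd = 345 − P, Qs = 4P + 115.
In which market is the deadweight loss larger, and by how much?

Market A, by $236.6.

Market A: pre-tax P* = $24, Q* = 122; post-tax Q = 83; deadweight loss = $507.
Market B: pre-tax P* = $46, Q* = 299; post-tax Q = 278.2; deadweight loss = $270.4.
Difference: $507 vs $270.4 → market A is larger by $236.6.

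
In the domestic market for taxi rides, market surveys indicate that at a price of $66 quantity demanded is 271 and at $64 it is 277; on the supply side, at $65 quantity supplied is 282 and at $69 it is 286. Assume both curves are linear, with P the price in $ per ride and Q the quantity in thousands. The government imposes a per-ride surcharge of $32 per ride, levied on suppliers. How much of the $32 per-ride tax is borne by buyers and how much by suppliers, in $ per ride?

Demand slope: (277 − 271)/(64 − 66) = -3, so Qd = 469 − 3P.
Supply slope: (286 − 282)/(69 − 65) = 1, so Qs = P + 217.
Without the tax, 469 − 3P = P + 217 gives 4P = 252, so P* = $63 and Q* = 280.
With the tax collected from suppliers, supply shifts: Qs = (P − 32) + 217.
New equilibrium: buyers pay $71, suppliers receive $39, Q = 256. (Wedge: Pb − Ps = 32.)
Burden on buyers: $8; on suppliers: $24. (They sum to $32.)

Buyers bear $8 per ride; suppliers bear $24 per ride.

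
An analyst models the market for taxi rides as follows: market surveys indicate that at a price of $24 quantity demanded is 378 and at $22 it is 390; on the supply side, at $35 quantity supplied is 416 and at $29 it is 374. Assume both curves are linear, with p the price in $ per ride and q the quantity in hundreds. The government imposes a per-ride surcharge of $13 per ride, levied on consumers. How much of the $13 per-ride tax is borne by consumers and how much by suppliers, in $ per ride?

Consumers bear $7 per ride; suppliers bear $6 per ride.

Demand slope: (390 − 378)/(22 − 24) = -6, so qd = 522 − 6p.
Supply slope: (374 − 416)/(29 − 35) = 7, so qs = 7p + 171.
Without the tax, 522 − 6p = 7p + 171 gives 13p = 351, so p* = $27 and q* = 360.
With the tax collected from consumers, demand (in seller-price terms) shifts: qd = 522 − 6(p + 13).
New equilibrium: consumers pay $34, suppliers receive $21, q = 318. (Wedge: pb − ps = 13.)
Burden on consumers: $7; on suppliers: $6. (They sum to $13.)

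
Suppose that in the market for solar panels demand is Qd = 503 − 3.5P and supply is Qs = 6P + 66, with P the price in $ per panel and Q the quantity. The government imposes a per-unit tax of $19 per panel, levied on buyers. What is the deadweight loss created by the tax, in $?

Before the tax: set 503 − 3.5P = 6P + 66 → P* = $46, Q* = 342.
With the tax collected from buyers, demand (in seller-price terms) shifts: Qd = 503 − 3.5(P + 19).
Solving gives Q = 300 with buyers paying $58 and suppliers receiving $39 (the $19 wedge).
Quantity falls by |ΔQ| = |342 − 300| = 42.
DWL = ½ · t · |ΔQ| = ½ · 19 · 42 = $399.

Deadweight loss = $399.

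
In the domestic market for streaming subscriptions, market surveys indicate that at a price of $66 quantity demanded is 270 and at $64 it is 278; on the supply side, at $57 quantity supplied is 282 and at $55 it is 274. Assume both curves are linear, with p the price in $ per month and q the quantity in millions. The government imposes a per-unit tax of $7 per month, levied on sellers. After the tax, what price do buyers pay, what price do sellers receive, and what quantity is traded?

Buyers pay $63.5; sellers receive $56.5; quantity = 280.

Demand slope: (278 − 270)/(64 − 66) = -4, so qd = 534 − 4p.
Supply slope: (274 − 282)/(55 − 57) = 4, so qs = 4p + 54.
Without the tax, 534 − 4p = 4p + 54 gives 8p = 480, so p* = $60 and q* = 294.
With the tax collected from sellers, supply shifts: qs = 4(p − 7) + 54.
Solving gives q = 280 with buyers paying $63.5 and sellers receiving $56.5 (the $7 wedge).
The less price-elastic side of the market bears the larger share of a per-unit tax.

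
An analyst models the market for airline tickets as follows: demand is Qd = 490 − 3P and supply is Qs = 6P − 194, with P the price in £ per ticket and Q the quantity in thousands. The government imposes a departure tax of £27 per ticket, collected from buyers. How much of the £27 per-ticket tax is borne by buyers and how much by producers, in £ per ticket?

Buyers bear £18 per ticket; producers bear £9 per ticket.

Without the tax, 490 − 3P = 6P − 194 gives 9P = 684, so P* = £76 and Q* = 262.
With the tax collected from buyers, demand (in seller-price terms) shifts: Qd = 490 − 3(P + 27).
New equilibrium: buyers pay £94, producers receive £67, Q = 208. (Wedge: Pb − Ps = 27.)
Burden on buyers: £18; on producers: £9. (They sum to £27.)
The less price-elastic side of the market bears the larger share of a per-unit tax.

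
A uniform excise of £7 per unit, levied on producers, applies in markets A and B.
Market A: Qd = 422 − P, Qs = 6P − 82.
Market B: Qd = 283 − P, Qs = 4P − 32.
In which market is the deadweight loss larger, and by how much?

Market A, by £1.4.

Market A: pre-tax P* = £72, Q* = 350; post-tax Q = 344; deadweight loss = £21.
Market B: pre-tax P* = £63, Q* = 220; post-tax Q = 214.4; deadweight loss = £19.6.
Difference: £21 vs £19.6 → market A is larger by £1.4.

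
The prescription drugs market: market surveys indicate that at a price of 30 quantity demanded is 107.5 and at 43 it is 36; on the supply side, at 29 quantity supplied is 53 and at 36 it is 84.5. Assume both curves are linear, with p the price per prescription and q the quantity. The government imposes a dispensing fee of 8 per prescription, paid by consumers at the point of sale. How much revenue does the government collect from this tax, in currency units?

Tax revenue = 481.6.

Demand slope: (36 − 107.5)/(43 − 30) = -5.5, so qd = 272.5 − 5.5p.
Supply slope: (84.5 − 53)/(36 − 29) = 4.5, so qs = 4.5p − 77.5.
Before the tax: set 272.5 − 5.5p = 4.5p − 77.5 → p* = 35, q* = 80.
With the tax collected from consumers, demand (in seller-price terms) shifts: qd = 272.5 − 5.5(p + 8).
New equilibrium: consumers pay 38.6, producers receive 30.6, q = 60.2. (Wedge: pb − ps = 8.)
Revenue = t · Q = 8 · 60.2 = 481.6.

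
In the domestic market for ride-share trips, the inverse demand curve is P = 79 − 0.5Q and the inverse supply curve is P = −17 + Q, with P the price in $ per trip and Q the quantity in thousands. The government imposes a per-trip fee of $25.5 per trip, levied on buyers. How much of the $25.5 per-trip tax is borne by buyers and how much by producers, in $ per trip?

Buyers bear $8.5 per trip; producers bear $17 per trip.

Inverting to Q(P) form: Qd = 158 − 2P; Qs = P + 17.
Before the tax: set 158 − 2P = P + 17 → P* = $47, Q* = 64.
With the tax collected from buyers, demand (in seller-price terms) shifts: Qd = 158 − 2(P + 25.5).
Solving gives Q = 47 with buyers paying $55.5 and producers receiving $30 (the $25.5 wedge).
Burden on buyers: $8.5; on producers: $17. (They sum to $25.5.)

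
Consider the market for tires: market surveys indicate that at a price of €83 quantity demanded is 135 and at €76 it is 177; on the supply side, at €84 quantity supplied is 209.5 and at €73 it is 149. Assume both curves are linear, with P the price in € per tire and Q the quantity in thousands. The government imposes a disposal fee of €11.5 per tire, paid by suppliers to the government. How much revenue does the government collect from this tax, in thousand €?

Tax revenue = €1587 thousand.

Demand slope: (177 − 135)/(76 − 83) = -6, so Qd = 633 − 6P.
Supply slope: (149 − 209.5)/(73 − 84) = 5.5, so Qs = 5.5P − 252.5.
Without the tax, 633 − 6P = 5.5P − 252.5 gives 11.5P = 885.5, so P* = €77 and Q* = 171.
With the tax collected from suppliers, supply shifts: Qs = 5.5(P − 11.5) − 252.5.
Solving gives Q = 138 with buyers paying €82.5 and suppliers receiving €71 (the €11.5 wedge).
Revenue = t · Q = 11.5 · 138 = €1587.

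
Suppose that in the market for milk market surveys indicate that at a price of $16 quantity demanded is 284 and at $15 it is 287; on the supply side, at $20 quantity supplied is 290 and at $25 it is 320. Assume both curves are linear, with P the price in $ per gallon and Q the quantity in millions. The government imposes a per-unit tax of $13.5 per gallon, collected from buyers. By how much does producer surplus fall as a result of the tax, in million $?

Demand slope: (287 − 284)/(15 − 16) = -3, so Qd = 332 − 3P.
Supply slope: (320 − 290)/(25 − 20) = 6, so Qs = 6P + 170.
Without the tax, 332 − 3P = 6P + 170 gives 9P = 162, so P* = $18 and Q* = 278.
With the tax collected from buyers, demand (in seller-price terms) shifts: Qd = 332 − 3(P + 13.5).
Solving gives Q = 251 with buyers paying $27 and suppliers receiving $13.5 (the $13.5 wedge).
ΔPS is the trapezoid between Q = 251 and Q = 278 of height $4.5: ½ · (278 + 251) · 4.5 = $1190.25.

Producer surplus falls by $1190.25 million.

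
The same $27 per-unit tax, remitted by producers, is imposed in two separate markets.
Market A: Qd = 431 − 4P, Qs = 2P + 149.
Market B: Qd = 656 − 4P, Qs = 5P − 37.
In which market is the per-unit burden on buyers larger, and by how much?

Market B, by $6.

Market A: pre-tax P* = $47, Q* = 243; post-tax Q = 207; per-unit burden on buyers = $9.
Market B: pre-tax P* = $77, Q* = 348; post-tax Q = 288; per-unit burden on buyers = $15.
Difference: $9 vs $15 → market B is larger by $6.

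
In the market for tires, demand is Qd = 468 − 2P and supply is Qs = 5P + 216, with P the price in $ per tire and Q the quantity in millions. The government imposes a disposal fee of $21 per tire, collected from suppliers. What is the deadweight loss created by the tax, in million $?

Before the tax: set 468 − 2P = 5P + 216 → P* = $36, Q* = 396.
With the tax collected from suppliers, supply shifts: Qs = 5(P − 21) + 216.
Solving gives Q = 366 with buyers paying $51 and suppliers receiving $30 (the $21 wedge).
Quantity falls by |ΔQ| = |396 − 366| = 30.
DWL = ½ · t · |ΔQ| = ½ · 21 · 30 = $315.

Deadweight loss = $315 million.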